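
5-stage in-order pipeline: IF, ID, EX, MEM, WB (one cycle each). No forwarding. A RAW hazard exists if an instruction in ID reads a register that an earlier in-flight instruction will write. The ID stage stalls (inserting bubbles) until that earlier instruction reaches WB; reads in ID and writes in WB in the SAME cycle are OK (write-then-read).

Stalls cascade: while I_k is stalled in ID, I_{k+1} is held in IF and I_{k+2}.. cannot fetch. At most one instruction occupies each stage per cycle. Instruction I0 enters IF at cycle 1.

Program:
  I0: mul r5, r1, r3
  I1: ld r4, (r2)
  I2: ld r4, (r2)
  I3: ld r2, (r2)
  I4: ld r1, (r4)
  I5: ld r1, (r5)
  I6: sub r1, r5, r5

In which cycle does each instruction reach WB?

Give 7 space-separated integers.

I0 mul r5 <- r1,r3: IF@1 ID@2 stall=0 (-) EX@3 MEM@4 WB@5
I1 ld r4 <- r2: IF@2 ID@3 stall=0 (-) EX@4 MEM@5 WB@6
I2 ld r4 <- r2: IF@3 ID@4 stall=0 (-) EX@5 MEM@6 WB@7
I3 ld r2 <- r2: IF@4 ID@5 stall=0 (-) EX@6 MEM@7 WB@8
I4 ld r1 <- r4: IF@5 ID@6 stall=1 (RAW on I2.r4 (WB@7)) EX@8 MEM@9 WB@10
I5 ld r1 <- r5: IF@6 ID@8 stall=0 (-) EX@9 MEM@10 WB@11
I6 sub r1 <- r5,r5: IF@8 ID@9 stall=0 (-) EX@10 MEM@11 WB@12

Answer: 5 6 7 8 10 11 12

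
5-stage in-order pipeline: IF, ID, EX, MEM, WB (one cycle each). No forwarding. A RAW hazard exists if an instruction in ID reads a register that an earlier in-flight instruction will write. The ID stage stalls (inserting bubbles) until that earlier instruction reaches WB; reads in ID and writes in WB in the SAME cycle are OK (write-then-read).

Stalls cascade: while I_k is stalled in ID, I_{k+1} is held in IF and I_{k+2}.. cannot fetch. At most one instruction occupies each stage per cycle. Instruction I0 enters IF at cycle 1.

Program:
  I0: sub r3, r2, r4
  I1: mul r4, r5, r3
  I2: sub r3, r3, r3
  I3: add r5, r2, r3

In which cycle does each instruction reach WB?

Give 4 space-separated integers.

Answer: 5 8 9 12

Derivation:
I0 sub r3 <- r2,r4: IF@1 ID@2 stall=0 (-) EX@3 MEM@4 WB@5
I1 mul r4 <- r5,r3: IF@2 ID@3 stall=2 (RAW on I0.r3 (WB@5)) EX@6 MEM@7 WB@8
I2 sub r3 <- r3,r3: IF@3 ID@6 stall=0 (-) EX@7 MEM@8 WB@9
I3 add r5 <- r2,r3: IF@6 ID@7 stall=2 (RAW on I2.r3 (WB@9)) EX@10 MEM@11 WB@12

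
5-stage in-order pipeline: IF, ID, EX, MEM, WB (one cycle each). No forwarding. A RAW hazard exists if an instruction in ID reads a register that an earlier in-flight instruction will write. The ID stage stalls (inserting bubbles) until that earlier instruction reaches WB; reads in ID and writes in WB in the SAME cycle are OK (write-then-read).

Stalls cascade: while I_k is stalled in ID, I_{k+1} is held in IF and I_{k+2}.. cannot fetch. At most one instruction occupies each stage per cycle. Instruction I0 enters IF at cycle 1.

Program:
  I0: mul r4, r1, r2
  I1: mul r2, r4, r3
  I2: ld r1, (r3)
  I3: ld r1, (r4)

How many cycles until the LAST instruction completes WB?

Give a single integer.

I0 mul r4 <- r1,r2: IF@1 ID@2 stall=0 (-) EX@3 MEM@4 WB@5
I1 mul r2 <- r4,r3: IF@2 ID@3 stall=2 (RAW on I0.r4 (WB@5)) EX@6 MEM@7 WB@8
I2 ld r1 <- r3: IF@3 ID@6 stall=0 (-) EX@7 MEM@8 WB@9
I3 ld r1 <- r4: IF@6 ID@7 stall=0 (-) EX@8 MEM@9 WB@10

Answer: 10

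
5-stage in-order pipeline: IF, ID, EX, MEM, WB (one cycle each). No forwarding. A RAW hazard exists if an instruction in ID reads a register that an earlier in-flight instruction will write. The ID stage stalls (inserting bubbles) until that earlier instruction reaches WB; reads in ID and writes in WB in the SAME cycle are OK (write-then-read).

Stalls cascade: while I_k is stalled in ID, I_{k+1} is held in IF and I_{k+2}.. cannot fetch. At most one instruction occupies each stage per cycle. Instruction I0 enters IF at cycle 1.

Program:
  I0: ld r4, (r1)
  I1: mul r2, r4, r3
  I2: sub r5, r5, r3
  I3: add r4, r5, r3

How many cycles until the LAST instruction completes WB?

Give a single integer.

I0 ld r4 <- r1: IF@1 ID@2 stall=0 (-) EX@3 MEM@4 WB@5
I1 mul r2 <- r4,r3: IF@2 ID@3 stall=2 (RAW on I0.r4 (WB@5)) EX@6 MEM@7 WB@8
I2 sub r5 <- r5,r3: IF@3 ID@6 stall=0 (-) EX@7 MEM@8 WB@9
I3 add r4 <- r5,r3: IF@6 ID@7 stall=2 (RAW on I2.r5 (WB@9)) EX@10 MEM@11 WB@12

Answer: 12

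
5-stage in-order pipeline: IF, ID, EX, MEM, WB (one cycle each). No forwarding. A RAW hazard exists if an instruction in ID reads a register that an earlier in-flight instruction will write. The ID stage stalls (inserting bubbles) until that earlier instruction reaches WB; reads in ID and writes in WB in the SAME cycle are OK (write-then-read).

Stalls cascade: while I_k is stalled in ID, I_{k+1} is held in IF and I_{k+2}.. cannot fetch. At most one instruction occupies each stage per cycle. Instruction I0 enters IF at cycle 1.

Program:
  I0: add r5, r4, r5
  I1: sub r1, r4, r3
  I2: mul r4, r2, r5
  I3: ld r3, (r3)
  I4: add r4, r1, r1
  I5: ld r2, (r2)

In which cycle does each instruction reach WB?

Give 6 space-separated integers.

I0 add r5 <- r4,r5: IF@1 ID@2 stall=0 (-) EX@3 MEM@4 WB@5
I1 sub r1 <- r4,r3: IF@2 ID@3 stall=0 (-) EX@4 MEM@5 WB@6
I2 mul r4 <- r2,r5: IF@3 ID@4 stall=1 (RAW on I0.r5 (WB@5)) EX@6 MEM@7 WB@8
I3 ld r3 <- r3: IF@4 ID@6 stall=0 (-) EX@7 MEM@8 WB@9
I4 add r4 <- r1,r1: IF@6 ID@7 stall=0 (-) EX@8 MEM@9 WB@10
I5 ld r2 <- r2: IF@7 ID@8 stall=0 (-) EX@9 MEM@10 WB@11

Answer: 5 6 8 9 10 11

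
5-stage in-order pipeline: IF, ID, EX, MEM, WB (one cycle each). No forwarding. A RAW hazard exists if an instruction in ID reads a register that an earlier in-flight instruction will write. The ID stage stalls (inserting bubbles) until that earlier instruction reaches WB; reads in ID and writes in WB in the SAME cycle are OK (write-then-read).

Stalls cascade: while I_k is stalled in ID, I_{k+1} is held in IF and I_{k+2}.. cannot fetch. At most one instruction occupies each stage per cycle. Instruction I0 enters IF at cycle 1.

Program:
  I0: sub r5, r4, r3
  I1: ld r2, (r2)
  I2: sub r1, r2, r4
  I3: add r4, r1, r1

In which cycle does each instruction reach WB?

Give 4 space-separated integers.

Answer: 5 6 9 12

Derivation:
I0 sub r5 <- r4,r3: IF@1 ID@2 stall=0 (-) EX@3 MEM@4 WB@5
I1 ld r2 <- r2: IF@2 ID@3 stall=0 (-) EX@4 MEM@5 WB@6
I2 sub r1 <- r2,r4: IF@3 ID@4 stall=2 (RAW on I1.r2 (WB@6)) EX@7 MEM@8 WB@9
I3 add r4 <- r1,r1: IF@4 ID@7 stall=2 (RAW on I2.r1 (WB@9)) EX@10 MEM@11 WB@12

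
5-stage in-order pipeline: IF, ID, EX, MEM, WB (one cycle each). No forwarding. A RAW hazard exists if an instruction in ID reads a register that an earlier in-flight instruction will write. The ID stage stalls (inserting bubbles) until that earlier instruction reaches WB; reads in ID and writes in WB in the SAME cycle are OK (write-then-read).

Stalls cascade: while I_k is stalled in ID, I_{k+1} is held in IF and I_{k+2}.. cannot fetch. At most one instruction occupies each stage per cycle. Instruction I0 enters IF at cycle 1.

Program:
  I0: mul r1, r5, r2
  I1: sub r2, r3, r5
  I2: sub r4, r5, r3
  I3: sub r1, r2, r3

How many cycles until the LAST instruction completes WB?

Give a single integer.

I0 mul r1 <- r5,r2: IF@1 ID@2 stall=0 (-) EX@3 MEM@4 WB@5
I1 sub r2 <- r3,r5: IF@2 ID@3 stall=0 (-) EX@4 MEM@5 WB@6
I2 sub r4 <- r5,r3: IF@3 ID@4 stall=0 (-) EX@5 MEM@6 WB@7
I3 sub r1 <- r2,r3: IF@4 ID@5 stall=1 (RAW on I1.r2 (WB@6)) EX@7 MEM@8 WB@9

Answer: 9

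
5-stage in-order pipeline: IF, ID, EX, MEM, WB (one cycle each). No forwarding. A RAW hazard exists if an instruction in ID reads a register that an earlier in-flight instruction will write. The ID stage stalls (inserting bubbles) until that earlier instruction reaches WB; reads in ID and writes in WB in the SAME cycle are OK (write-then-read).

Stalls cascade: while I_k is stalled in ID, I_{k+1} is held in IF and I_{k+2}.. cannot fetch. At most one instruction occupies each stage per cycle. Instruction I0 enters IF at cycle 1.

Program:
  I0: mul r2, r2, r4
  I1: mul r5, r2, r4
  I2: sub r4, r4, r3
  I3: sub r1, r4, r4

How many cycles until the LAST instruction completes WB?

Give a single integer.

I0 mul r2 <- r2,r4: IF@1 ID@2 stall=0 (-) EX@3 MEM@4 WB@5
I1 mul r5 <- r2,r4: IF@2 ID@3 stall=2 (RAW on I0.r2 (WB@5)) EX@6 MEM@7 WB@8
I2 sub r4 <- r4,r3: IF@3 ID@6 stall=0 (-) EX@7 MEM@8 WB@9
I3 sub r1 <- r4,r4: IF@6 ID@7 stall=2 (RAW on I2.r4 (WB@9)) EX@10 MEM@11 WB@12

Answer: 12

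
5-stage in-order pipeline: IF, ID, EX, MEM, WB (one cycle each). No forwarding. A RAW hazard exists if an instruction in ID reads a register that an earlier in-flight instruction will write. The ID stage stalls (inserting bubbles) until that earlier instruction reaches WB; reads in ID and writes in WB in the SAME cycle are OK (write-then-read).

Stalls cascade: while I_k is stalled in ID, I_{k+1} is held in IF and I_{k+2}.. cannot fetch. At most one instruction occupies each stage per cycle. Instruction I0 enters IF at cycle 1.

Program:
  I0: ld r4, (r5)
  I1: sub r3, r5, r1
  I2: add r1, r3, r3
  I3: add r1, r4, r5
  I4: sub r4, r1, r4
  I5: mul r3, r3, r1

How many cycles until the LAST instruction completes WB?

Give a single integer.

Answer: 14

Derivation:
I0 ld r4 <- r5: IF@1 ID@2 stall=0 (-) EX@3 MEM@4 WB@5
I1 sub r3 <- r5,r1: IF@2 ID@3 stall=0 (-) EX@4 MEM@5 WB@6
I2 add r1 <- r3,r3: IF@3 ID@4 stall=2 (RAW on I1.r3 (WB@6)) EX@7 MEM@8 WB@9
I3 add r1 <- r4,r5: IF@4 ID@7 stall=0 (-) EX@8 MEM@9 WB@10
I4 sub r4 <- r1,r4: IF@7 ID@8 stall=2 (RAW on I3.r1 (WB@10)) EX@11 MEM@12 WB@13
I5 mul r3 <- r3,r1: IF@8 ID@11 stall=0 (-) EX@12 MEM@13 WB@14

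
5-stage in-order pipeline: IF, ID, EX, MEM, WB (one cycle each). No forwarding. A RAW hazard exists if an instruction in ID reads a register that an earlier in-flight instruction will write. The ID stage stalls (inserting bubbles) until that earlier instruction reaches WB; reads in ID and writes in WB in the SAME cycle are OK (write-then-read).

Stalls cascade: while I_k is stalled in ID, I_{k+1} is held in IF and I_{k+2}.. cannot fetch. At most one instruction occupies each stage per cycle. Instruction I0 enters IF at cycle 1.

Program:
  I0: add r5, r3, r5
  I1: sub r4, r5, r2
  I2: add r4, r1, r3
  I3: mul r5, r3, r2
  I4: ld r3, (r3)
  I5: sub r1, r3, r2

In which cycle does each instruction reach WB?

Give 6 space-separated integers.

Answer: 5 8 9 10 11 14

Derivation:
I0 add r5 <- r3,r5: IF@1 ID@2 stall=0 (-) EX@3 MEM@4 WB@5
I1 sub r4 <- r5,r2: IF@2 ID@3 stall=2 (RAW on I0.r5 (WB@5)) EX@6 MEM@7 WB@8
I2 add r4 <- r1,r3: IF@3 ID@6 stall=0 (-) EX@7 MEM@8 WB@9
I3 mul r5 <- r3,r2: IF@6 ID@7 stall=0 (-) EX@8 MEM@9 WB@10
I4 ld r3 <- r3: IF@7 ID@8 stall=0 (-) EX@9 MEM@10 WB@11
I5 sub r1 <- r3,r2: IF@8 ID@9 stall=2 (RAW on I4.r3 (WB@11)) EX@12 MEM@13 WB@14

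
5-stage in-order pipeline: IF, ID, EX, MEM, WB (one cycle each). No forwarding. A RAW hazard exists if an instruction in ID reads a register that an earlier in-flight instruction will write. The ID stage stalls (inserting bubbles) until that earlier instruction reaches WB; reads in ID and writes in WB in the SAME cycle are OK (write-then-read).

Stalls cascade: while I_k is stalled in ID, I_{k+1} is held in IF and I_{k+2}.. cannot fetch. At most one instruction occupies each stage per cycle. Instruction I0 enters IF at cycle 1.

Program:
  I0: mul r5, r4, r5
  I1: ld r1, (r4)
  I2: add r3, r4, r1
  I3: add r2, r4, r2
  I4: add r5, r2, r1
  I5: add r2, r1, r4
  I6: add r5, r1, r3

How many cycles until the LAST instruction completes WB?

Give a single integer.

I0 mul r5 <- r4,r5: IF@1 ID@2 stall=0 (-) EX@3 MEM@4 WB@5
I1 ld r1 <- r4: IF@2 ID@3 stall=0 (-) EX@4 MEM@5 WB@6
I2 add r3 <- r4,r1: IF@3 ID@4 stall=2 (RAW on I1.r1 (WB@6)) EX@7 MEM@8 WB@9
I3 add r2 <- r4,r2: IF@4 ID@7 stall=0 (-) EX@8 MEM@9 WB@10
I4 add r5 <- r2,r1: IF@7 ID@8 stall=2 (RAW on I3.r2 (WB@10)) EX@11 MEM@12 WB@13
I5 add r2 <- r1,r4: IF@8 ID@11 stall=0 (-) EX@12 MEM@13 WB@14
I6 add r5 <- r1,r3: IF@11 ID@12 stall=0 (-) EX@13 MEM@14 WB@15

Answer: 15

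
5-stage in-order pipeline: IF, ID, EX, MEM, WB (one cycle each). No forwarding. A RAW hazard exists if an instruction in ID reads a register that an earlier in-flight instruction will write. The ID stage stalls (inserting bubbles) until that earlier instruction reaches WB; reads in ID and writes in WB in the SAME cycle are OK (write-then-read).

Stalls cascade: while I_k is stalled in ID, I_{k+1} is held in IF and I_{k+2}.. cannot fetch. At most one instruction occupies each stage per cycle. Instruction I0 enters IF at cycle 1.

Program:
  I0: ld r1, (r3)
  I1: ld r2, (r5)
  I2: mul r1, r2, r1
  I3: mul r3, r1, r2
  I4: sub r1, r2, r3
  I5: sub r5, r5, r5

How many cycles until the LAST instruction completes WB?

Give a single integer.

Answer: 16

Derivation:
I0 ld r1 <- r3: IF@1 ID@2 stall=0 (-) EX@3 MEM@4 WB@5
I1 ld r2 <- r5: IF@2 ID@3 stall=0 (-) EX@4 MEM@5 WB@6
I2 mul r1 <- r2,r1: IF@3 ID@4 stall=2 (RAW on I1.r2 (WB@6)) EX@7 MEM@8 WB@9
I3 mul r3 <- r1,r2: IF@4 ID@7 stall=2 (RAW on I2.r1 (WB@9)) EX@10 MEM@11 WB@12
I4 sub r1 <- r2,r3: IF@7 ID@10 stall=2 (RAW on I3.r3 (WB@12)) EX@13 MEM@14 WB@15
I5 sub r5 <- r5,r5: IF@10 ID@13 stall=0 (-) EX@14 MEM@15 WB@16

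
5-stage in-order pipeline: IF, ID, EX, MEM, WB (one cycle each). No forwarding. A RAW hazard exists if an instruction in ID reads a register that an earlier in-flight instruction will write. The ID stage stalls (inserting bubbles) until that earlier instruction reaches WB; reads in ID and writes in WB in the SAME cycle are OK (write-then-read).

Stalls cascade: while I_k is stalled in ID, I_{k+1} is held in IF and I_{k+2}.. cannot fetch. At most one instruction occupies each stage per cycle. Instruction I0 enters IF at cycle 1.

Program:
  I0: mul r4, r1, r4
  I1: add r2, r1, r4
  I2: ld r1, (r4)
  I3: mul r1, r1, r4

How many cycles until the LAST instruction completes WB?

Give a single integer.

Answer: 12

Derivation:
I0 mul r4 <- r1,r4: IF@1 ID@2 stall=0 (-) EX@3 MEM@4 WB@5
I1 add r2 <- r1,r4: IF@2 ID@3 stall=2 (RAW on I0.r4 (WB@5)) EX@6 MEM@7 WB@8
I2 ld r1 <- r4: IF@3 ID@6 stall=0 (-) EX@7 MEM@8 WB@9
I3 mul r1 <- r1,r4: IF@6 ID@7 stall=2 (RAW on I2.r1 (WB@9)) EX@10 MEM@11 WB@12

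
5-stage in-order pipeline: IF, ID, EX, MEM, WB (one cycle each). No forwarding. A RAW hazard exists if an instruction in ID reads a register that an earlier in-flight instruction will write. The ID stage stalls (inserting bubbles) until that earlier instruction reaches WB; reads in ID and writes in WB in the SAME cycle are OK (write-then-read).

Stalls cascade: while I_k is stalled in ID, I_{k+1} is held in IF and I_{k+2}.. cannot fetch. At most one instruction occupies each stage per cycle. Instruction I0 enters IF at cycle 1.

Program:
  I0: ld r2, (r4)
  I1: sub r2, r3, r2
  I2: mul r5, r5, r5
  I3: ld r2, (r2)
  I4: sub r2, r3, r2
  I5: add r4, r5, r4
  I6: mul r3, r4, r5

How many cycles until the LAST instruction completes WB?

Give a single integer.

I0 ld r2 <- r4: IF@1 ID@2 stall=0 (-) EX@3 MEM@4 WB@5
I1 sub r2 <- r3,r2: IF@2 ID@3 stall=2 (RAW on I0.r2 (WB@5)) EX@6 MEM@7 WB@8
I2 mul r5 <- r5,r5: IF@3 ID@6 stall=0 (-) EX@7 MEM@8 WB@9
I3 ld r2 <- r2: IF@6 ID@7 stall=1 (RAW on I1.r2 (WB@8)) EX@9 MEM@10 WB@11
I4 sub r2 <- r3,r2: IF@7 ID@9 stall=2 (RAW on I3.r2 (WB@11)) EX@12 MEM@13 WB@14
I5 add r4 <- r5,r4: IF@9 ID@12 stall=0 (-) EX@13 MEM@14 WB@15
I6 mul r3 <- r4,r5: IF@12 ID@13 stall=2 (RAW on I5.r4 (WB@15)) EX@16 MEM@17 WB@18

Answer: 18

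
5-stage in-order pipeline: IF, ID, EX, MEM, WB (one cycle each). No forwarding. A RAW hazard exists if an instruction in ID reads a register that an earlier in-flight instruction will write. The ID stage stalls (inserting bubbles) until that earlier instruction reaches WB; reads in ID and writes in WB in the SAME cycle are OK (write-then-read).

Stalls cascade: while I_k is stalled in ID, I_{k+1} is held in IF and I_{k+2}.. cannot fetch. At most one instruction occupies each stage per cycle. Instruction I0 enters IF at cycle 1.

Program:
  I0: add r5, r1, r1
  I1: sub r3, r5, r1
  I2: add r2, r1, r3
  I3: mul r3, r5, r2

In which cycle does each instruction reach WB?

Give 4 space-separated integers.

I0 add r5 <- r1,r1: IF@1 ID@2 stall=0 (-) EX@3 MEM@4 WB@5
I1 sub r3 <- r5,r1: IF@2 ID@3 stall=2 (RAW on I0.r5 (WB@5)) EX@6 MEM@7 WB@8
I2 add r2 <- r1,r3: IF@3 ID@6 stall=2 (RAW on I1.r3 (WB@8)) EX@9 MEM@10 WB@11
I3 mul r3 <- r5,r2: IF@6 ID@9 stall=2 (RAW on I2.r2 (WB@11)) EX@12 MEM@13 WB@14

Answer: 5 8 11 14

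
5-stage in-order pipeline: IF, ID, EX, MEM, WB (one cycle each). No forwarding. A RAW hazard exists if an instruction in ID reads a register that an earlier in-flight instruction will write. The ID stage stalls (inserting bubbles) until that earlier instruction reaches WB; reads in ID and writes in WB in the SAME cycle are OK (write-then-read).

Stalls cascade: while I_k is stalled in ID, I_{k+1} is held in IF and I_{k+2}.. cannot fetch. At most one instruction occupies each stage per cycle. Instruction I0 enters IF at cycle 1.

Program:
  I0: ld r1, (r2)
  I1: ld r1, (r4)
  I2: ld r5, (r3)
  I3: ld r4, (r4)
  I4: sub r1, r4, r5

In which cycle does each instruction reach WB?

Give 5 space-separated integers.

I0 ld r1 <- r2: IF@1 ID@2 stall=0 (-) EX@3 MEM@4 WB@5
I1 ld r1 <- r4: IF@2 ID@3 stall=0 (-) EX@4 MEM@5 WB@6
I2 ld r5 <- r3: IF@3 ID@4 stall=0 (-) EX@5 MEM@6 WB@7
I3 ld r4 <- r4: IF@4 ID@5 stall=0 (-) EX@6 MEM@7 WB@8
I4 sub r1 <- r4,r5: IF@5 ID@6 stall=2 (RAW on I3.r4 (WB@8)) EX@9 MEM@10 WB@11

Answer: 5 6 7 8 11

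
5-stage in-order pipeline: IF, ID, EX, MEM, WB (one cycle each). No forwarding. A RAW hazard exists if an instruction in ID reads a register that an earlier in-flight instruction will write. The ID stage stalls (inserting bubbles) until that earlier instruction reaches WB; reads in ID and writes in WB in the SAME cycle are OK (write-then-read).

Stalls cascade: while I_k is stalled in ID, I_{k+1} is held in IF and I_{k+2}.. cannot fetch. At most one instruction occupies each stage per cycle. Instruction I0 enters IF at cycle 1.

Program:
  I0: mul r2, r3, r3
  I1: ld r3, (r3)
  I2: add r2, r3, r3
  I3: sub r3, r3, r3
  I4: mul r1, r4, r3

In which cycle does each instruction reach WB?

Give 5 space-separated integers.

I0 mul r2 <- r3,r3: IF@1 ID@2 stall=0 (-) EX@3 MEM@4 WB@5
I1 ld r3 <- r3: IF@2 ID@3 stall=0 (-) EX@4 MEM@5 WB@6
I2 add r2 <- r3,r3: IF@3 ID@4 stall=2 (RAW on I1.r3 (WB@6)) EX@7 MEM@8 WB@9
I3 sub r3 <- r3,r3: IF@4 ID@7 stall=0 (-) EX@8 MEM@9 WB@10
I4 mul r1 <- r4,r3: IF@7 ID@8 stall=2 (RAW on I3.r3 (WB@10)) EX@11 MEM@12 WB@13

Answer: 5 6 9 10 13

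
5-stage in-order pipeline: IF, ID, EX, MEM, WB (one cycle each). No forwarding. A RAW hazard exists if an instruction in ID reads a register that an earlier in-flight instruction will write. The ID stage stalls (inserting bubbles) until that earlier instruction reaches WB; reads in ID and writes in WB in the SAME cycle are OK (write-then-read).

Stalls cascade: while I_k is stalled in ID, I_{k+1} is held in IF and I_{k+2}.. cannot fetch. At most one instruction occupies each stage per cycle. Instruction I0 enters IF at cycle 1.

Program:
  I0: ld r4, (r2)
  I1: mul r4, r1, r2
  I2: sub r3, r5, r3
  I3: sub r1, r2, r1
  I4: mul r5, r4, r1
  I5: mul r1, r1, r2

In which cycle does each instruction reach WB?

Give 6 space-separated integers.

Answer: 5 6 7 8 11 12

Derivation:
I0 ld r4 <- r2: IF@1 ID@2 stall=0 (-) EX@3 MEM@4 WB@5
I1 mul r4 <- r1,r2: IF@2 ID@3 stall=0 (-) EX@4 MEM@5 WB@6
I2 sub r3 <- r5,r3: IF@3 ID@4 stall=0 (-) EX@5 MEM@6 WB@7
I3 sub r1 <- r2,r1: IF@4 ID@5 stall=0 (-) EX@6 MEM@7 WB@8
I4 mul r5 <- r4,r1: IF@5 ID@6 stall=2 (RAW on I3.r1 (WB@8)) EX@9 MEM@10 WB@11
I5 mul r1 <- r1,r2: IF@6 ID@9 stall=0 (-) EX@10 MEM@11 WB@12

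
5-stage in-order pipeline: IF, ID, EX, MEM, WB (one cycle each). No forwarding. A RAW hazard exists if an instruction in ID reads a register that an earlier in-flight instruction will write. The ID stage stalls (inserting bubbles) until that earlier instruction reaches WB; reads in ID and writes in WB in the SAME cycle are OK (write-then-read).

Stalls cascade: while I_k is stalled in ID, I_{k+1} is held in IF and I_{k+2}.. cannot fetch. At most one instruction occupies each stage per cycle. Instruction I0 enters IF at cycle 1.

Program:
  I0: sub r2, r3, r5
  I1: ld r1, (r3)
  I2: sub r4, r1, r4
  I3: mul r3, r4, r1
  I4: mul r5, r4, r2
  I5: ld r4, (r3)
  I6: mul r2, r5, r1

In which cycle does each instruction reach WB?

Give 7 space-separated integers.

Answer: 5 6 9 12 13 15 16

Derivation:
I0 sub r2 <- r3,r5: IF@1 ID@2 stall=0 (-) EX@3 MEM@4 WB@5
I1 ld r1 <- r3: IF@2 ID@3 stall=0 (-) EX@4 MEM@5 WB@6
I2 sub r4 <- r1,r4: IF@3 ID@4 stall=2 (RAW on I1.r1 (WB@6)) EX@7 MEM@8 WB@9
I3 mul r3 <- r4,r1: IF@4 ID@7 stall=2 (RAW on I2.r4 (WB@9)) EX@10 MEM@11 WB@12
I4 mul r5 <- r4,r2: IF@7 ID@10 stall=0 (-) EX@11 MEM@12 WB@13
I5 ld r4 <- r3: IF@10 ID@11 stall=1 (RAW on I3.r3 (WB@12)) EX@13 MEM@14 WB@15
I6 mul r2 <- r5,r1: IF@11 ID@13 stall=0 (-) EX@14 MEM@15 WB@16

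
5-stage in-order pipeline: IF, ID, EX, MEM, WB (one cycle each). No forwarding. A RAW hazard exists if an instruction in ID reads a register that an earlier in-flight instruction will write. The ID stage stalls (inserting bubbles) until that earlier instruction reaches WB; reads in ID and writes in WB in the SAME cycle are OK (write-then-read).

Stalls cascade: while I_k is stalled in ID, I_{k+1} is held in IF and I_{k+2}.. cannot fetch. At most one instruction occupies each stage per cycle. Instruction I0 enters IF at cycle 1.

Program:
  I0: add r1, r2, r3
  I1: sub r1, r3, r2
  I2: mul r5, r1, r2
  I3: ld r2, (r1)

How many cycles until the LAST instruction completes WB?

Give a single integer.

I0 add r1 <- r2,r3: IF@1 ID@2 stall=0 (-) EX@3 MEM@4 WB@5
I1 sub r1 <- r3,r2: IF@2 ID@3 stall=0 (-) EX@4 MEM@5 WB@6
I2 mul r5 <- r1,r2: IF@3 ID@4 stall=2 (RAW on I1.r1 (WB@6)) EX@7 MEM@8 WB@9
I3 ld r2 <- r1: IF@4 ID@7 stall=0 (-) EX@8 MEM@9 WB@10

Answer: 10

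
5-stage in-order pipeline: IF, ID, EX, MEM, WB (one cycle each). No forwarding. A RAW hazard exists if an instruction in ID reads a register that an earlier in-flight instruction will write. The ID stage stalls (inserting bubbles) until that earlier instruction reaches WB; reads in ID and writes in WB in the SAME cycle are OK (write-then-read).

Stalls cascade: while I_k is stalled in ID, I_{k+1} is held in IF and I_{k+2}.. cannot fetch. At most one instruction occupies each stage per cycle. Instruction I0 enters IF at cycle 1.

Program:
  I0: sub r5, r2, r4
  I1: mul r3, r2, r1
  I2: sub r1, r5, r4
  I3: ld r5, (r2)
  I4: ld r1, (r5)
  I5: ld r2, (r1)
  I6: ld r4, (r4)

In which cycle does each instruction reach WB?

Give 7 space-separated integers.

Answer: 5 6 8 9 12 15 16

Derivation:
I0 sub r5 <- r2,r4: IF@1 ID@2 stall=0 (-) EX@3 MEM@4 WB@5
I1 mul r3 <- r2,r1: IF@2 ID@3 stall=0 (-) EX@4 MEM@5 WB@6
I2 sub r1 <- r5,r4: IF@3 ID@4 stall=1 (RAW on I0.r5 (WB@5)) EX@6 MEM@7 WB@8
I3 ld r5 <- r2: IF@4 ID@6 stall=0 (-) EX@7 MEM@8 WB@9
I4 ld r1 <- r5: IF@6 ID@7 stall=2 (RAW on I3.r5 (WB@9)) EX@10 MEM@11 WB@12
I5 ld r2 <- r1: IF@7 ID@10 stall=2 (RAW on I4.r1 (WB@12)) EX@13 MEM@14 WB@15
I6 ld r4 <- r4: IF@10 ID@13 stall=0 (-) EX@14 MEM@15 WB@16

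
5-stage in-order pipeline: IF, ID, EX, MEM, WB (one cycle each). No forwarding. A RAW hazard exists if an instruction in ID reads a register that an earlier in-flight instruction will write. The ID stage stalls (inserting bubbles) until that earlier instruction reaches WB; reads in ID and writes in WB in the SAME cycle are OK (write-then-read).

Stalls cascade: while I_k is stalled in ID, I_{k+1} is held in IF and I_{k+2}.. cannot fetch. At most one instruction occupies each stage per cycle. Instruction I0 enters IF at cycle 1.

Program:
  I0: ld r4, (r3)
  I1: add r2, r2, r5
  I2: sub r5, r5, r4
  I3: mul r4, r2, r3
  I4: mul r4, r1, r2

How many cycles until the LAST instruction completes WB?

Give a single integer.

I0 ld r4 <- r3: IF@1 ID@2 stall=0 (-) EX@3 MEM@4 WB@5
I1 add r2 <- r2,r5: IF@2 ID@3 stall=0 (-) EX@4 MEM@5 WB@6
I2 sub r5 <- r5,r4: IF@3 ID@4 stall=1 (RAW on I0.r4 (WB@5)) EX@6 MEM@7 WB@8
I3 mul r4 <- r2,r3: IF@4 ID@6 stall=0 (-) EX@7 MEM@8 WB@9
I4 mul r4 <- r1,r2: IF@6 ID@7 stall=0 (-) EX@8 MEM@9 WB@10

Answer: 10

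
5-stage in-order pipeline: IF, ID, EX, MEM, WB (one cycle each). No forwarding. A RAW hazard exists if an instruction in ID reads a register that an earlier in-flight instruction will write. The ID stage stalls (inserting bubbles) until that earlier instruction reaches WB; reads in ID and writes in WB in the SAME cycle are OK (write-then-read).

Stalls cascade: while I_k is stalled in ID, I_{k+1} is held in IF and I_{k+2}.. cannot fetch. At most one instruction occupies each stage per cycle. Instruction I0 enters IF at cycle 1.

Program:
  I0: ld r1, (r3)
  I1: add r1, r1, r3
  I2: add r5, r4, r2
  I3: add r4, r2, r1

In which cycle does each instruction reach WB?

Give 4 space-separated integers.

I0 ld r1 <- r3: IF@1 ID@2 stall=0 (-) EX@3 MEM@4 WB@5
I1 add r1 <- r1,r3: IF@2 ID@3 stall=2 (RAW on I0.r1 (WB@5)) EX@6 MEM@7 WB@8
I2 add r5 <- r4,r2: IF@3 ID@6 stall=0 (-) EX@7 MEM@8 WB@9
I3 add r4 <- r2,r1: IF@6 ID@7 stall=1 (RAW on I1.r1 (WB@8)) EX@9 MEM@10 WB@11

Answer: 5 8 9 11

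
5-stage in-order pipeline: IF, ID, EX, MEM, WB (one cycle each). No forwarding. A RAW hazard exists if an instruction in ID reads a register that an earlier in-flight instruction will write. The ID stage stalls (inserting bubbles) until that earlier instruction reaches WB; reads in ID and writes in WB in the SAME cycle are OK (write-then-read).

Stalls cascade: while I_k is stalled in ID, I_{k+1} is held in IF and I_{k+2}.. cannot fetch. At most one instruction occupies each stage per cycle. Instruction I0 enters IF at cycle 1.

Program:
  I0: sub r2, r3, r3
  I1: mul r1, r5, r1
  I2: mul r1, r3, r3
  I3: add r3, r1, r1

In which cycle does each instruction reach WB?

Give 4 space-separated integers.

I0 sub r2 <- r3,r3: IF@1 ID@2 stall=0 (-) EX@3 MEM@4 WB@5
I1 mul r1 <- r5,r1: IF@2 ID@3 stall=0 (-) EX@4 MEM@5 WB@6
I2 mul r1 <- r3,r3: IF@3 ID@4 stall=0 (-) EX@5 MEM@6 WB@7
I3 add r3 <- r1,r1: IF@4 ID@5 stall=2 (RAW on I2.r1 (WB@7)) EX@8 MEM@9 WB@10

Answer: 5 6 7 10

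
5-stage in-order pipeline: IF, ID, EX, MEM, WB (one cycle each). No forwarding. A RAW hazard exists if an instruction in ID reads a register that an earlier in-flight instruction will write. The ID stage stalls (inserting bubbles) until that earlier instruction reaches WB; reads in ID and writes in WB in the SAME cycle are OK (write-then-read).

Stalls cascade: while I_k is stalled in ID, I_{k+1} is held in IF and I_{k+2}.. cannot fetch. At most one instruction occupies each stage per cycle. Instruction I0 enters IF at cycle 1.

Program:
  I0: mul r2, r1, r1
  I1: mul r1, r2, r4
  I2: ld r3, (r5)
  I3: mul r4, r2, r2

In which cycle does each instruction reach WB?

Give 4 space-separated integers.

Answer: 5 8 9 10

Derivation:
I0 mul r2 <- r1,r1: IF@1 ID@2 stall=0 (-) EX@3 MEM@4 WB@5
I1 mul r1 <- r2,r4: IF@2 ID@3 stall=2 (RAW on I0.r2 (WB@5)) EX@6 MEM@7 WB@8
I2 ld r3 <- r5: IF@3 ID@6 stall=0 (-) EX@7 MEM@8 WB@9
I3 mul r4 <- r2,r2: IF@6 ID@7 stall=0 (-) EX@8 MEM@9 WB@10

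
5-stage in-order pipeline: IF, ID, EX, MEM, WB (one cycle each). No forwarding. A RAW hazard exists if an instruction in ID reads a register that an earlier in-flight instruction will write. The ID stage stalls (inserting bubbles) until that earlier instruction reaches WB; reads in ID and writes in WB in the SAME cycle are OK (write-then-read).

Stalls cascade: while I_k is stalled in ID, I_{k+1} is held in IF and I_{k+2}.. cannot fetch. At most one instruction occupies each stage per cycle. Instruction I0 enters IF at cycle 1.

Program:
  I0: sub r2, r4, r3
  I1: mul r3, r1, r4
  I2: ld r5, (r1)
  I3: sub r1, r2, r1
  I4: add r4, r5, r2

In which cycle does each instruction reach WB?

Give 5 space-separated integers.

I0 sub r2 <- r4,r3: IF@1 ID@2 stall=0 (-) EX@3 MEM@4 WB@5
I1 mul r3 <- r1,r4: IF@2 ID@3 stall=0 (-) EX@4 MEM@5 WB@6
I2 ld r5 <- r1: IF@3 ID@4 stall=0 (-) EX@5 MEM@6 WB@7
I3 sub r1 <- r2,r1: IF@4 ID@5 stall=0 (-) EX@6 MEM@7 WB@8
I4 add r4 <- r5,r2: IF@5 ID@6 stall=1 (RAW on I2.r5 (WB@7)) EX@8 MEM@9 WB@10

Answer: 5 6 7 8 10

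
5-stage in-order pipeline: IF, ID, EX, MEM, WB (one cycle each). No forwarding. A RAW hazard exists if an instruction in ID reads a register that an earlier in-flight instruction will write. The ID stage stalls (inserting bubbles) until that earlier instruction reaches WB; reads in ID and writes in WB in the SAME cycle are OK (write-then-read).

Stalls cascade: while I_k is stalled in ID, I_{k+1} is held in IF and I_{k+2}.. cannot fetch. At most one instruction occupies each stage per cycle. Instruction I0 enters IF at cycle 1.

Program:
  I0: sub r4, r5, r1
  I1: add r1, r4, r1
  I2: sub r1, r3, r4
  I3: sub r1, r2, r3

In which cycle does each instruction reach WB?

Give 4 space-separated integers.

I0 sub r4 <- r5,r1: IF@1 ID@2 stall=0 (-) EX@3 MEM@4 WB@5
I1 add r1 <- r4,r1: IF@2 ID@3 stall=2 (RAW on I0.r4 (WB@5)) EX@6 MEM@7 WB@8
I2 sub r1 <- r3,r4: IF@3 ID@6 stall=0 (-) EX@7 MEM@8 WB@9
I3 sub r1 <- r2,r3: IF@6 ID@7 stall=0 (-) EX@8 MEM@9 WB@10

Answer: 5 8 9 10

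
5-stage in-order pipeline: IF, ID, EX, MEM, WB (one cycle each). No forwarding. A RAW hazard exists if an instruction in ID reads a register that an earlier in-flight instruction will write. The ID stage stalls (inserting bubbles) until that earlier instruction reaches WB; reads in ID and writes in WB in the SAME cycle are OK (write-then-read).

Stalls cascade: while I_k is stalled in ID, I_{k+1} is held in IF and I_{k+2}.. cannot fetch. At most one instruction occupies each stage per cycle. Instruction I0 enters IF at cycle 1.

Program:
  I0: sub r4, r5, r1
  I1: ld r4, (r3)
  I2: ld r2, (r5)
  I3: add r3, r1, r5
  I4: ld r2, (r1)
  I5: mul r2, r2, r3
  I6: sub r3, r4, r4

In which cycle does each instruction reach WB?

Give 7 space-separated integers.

Answer: 5 6 7 8 9 12 13

Derivation:
I0 sub r4 <- r5,r1: IF@1 ID@2 stall=0 (-) EX@3 MEM@4 WB@5
I1 ld r4 <- r3: IF@2 ID@3 stall=0 (-) EX@4 MEM@5 WB@6
I2 ld r2 <- r5: IF@3 ID@4 stall=0 (-) EX@5 MEM@6 WB@7
I3 add r3 <- r1,r5: IF@4 ID@5 stall=0 (-) EX@6 MEM@7 WB@8
I4 ld r2 <- r1: IF@5 ID@6 stall=0 (-) EX@7 MEM@8 WB@9
I5 mul r2 <- r2,r3: IF@6 ID@7 stall=2 (RAW on I4.r2 (WB@9)) EX@10 MEM@11 WB@12
I6 sub r3 <- r4,r4: IF@7 ID@10 stall=0 (-) EX@11 MEM@12 WB@13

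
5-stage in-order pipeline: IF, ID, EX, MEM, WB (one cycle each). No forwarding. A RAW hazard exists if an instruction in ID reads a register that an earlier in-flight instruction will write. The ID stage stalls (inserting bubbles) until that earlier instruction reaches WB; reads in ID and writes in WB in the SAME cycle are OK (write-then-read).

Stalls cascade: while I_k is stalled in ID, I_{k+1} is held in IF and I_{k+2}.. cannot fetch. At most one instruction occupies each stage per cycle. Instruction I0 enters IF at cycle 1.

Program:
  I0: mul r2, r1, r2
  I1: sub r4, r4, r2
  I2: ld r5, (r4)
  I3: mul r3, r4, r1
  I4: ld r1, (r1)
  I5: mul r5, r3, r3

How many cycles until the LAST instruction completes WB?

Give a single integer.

I0 mul r2 <- r1,r2: IF@1 ID@2 stall=0 (-) EX@3 MEM@4 WB@5
I1 sub r4 <- r4,r2: IF@2 ID@3 stall=2 (RAW on I0.r2 (WB@5)) EX@6 MEM@7 WB@8
I2 ld r5 <- r4: IF@3 ID@6 stall=2 (RAW on I1.r4 (WB@8)) EX@9 MEM@10 WB@11
I3 mul r3 <- r4,r1: IF@6 ID@9 stall=0 (-) EX@10 MEM@11 WB@12
I4 ld r1 <- r1: IF@9 ID@10 stall=0 (-) EX@11 MEM@12 WB@13
I5 mul r5 <- r3,r3: IF@10 ID@11 stall=1 (RAW on I3.r3 (WB@12)) EX@13 MEM@14 WB@15

Answer: 15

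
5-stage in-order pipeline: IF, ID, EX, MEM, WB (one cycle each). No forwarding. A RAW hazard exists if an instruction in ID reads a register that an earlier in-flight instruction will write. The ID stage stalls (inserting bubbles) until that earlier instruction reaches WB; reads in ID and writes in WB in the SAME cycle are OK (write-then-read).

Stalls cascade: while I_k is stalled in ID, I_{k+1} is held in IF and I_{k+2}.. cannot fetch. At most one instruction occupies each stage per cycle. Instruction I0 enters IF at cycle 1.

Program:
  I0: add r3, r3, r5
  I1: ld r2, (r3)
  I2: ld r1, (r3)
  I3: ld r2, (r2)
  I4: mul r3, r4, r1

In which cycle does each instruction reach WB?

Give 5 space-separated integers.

I0 add r3 <- r3,r5: IF@1 ID@2 stall=0 (-) EX@3 MEM@4 WB@5
I1 ld r2 <- r3: IF@2 ID@3 stall=2 (RAW on I0.r3 (WB@5)) EX@6 MEM@7 WB@8
I2 ld r1 <- r3: IF@3 ID@6 stall=0 (-) EX@7 MEM@8 WB@9
I3 ld r2 <- r2: IF@6 ID@7 stall=1 (RAW on I1.r2 (WB@8)) EX@9 MEM@10 WB@11
I4 mul r3 <- r4,r1: IF@7 ID@9 stall=0 (-) EX@10 MEM@11 WB@12

Answer: 5 8 9 11 12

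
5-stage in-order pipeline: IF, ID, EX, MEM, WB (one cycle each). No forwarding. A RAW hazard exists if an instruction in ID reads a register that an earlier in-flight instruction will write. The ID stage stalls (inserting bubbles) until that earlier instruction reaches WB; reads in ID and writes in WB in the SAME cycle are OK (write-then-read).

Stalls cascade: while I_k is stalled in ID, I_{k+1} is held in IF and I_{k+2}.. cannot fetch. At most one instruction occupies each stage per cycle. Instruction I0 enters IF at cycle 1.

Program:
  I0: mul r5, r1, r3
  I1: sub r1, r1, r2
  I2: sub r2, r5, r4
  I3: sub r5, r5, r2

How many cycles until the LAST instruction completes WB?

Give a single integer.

I0 mul r5 <- r1,r3: IF@1 ID@2 stall=0 (-) EX@3 MEM@4 WB@5
I1 sub r1 <- r1,r2: IF@2 ID@3 stall=0 (-) EX@4 MEM@5 WB@6
I2 sub r2 <- r5,r4: IF@3 ID@4 stall=1 (RAW on I0.r5 (WB@5)) EX@6 MEM@7 WB@8
I3 sub r5 <- r5,r2: IF@4 ID@6 stall=2 (RAW on I2.r2 (WB@8)) EX@9 MEM@10 WB@11

Answer: 11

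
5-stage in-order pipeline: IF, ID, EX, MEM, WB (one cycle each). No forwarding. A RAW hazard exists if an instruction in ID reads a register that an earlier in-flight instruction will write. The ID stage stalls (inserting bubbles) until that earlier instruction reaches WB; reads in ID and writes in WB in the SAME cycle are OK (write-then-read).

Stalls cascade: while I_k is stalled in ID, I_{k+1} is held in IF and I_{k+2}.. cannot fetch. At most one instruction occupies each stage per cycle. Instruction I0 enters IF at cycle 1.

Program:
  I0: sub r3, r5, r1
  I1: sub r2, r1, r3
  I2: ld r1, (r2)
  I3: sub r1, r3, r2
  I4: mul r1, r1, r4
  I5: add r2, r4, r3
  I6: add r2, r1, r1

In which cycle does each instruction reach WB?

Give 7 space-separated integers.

Answer: 5 8 11 12 15 16 18

Derivation:
I0 sub r3 <- r5,r1: IF@1 ID@2 stall=0 (-) EX@3 MEM@4 WB@5
I1 sub r2 <- r1,r3: IF@2 ID@3 stall=2 (RAW on I0.r3 (WB@5)) EX@6 MEM@7 WB@8
I2 ld r1 <- r2: IF@3 ID@6 stall=2 (RAW on I1.r2 (WB@8)) EX@9 MEM@10 WB@11
I3 sub r1 <- r3,r2: IF@6 ID@9 stall=0 (-) EX@10 MEM@11 WB@12
I4 mul r1 <- r1,r4: IF@9 ID@10 stall=2 (RAW on I3.r1 (WB@12)) EX@13 MEM@14 WB@15
I5 add r2 <- r4,r3: IF@10 ID@13 stall=0 (-) EX@14 MEM@15 WB@16
I6 add r2 <- r1,r1: IF@13 ID@14 stall=1 (RAW on I4.r1 (WB@15)) EX@16 MEM@17 WB@18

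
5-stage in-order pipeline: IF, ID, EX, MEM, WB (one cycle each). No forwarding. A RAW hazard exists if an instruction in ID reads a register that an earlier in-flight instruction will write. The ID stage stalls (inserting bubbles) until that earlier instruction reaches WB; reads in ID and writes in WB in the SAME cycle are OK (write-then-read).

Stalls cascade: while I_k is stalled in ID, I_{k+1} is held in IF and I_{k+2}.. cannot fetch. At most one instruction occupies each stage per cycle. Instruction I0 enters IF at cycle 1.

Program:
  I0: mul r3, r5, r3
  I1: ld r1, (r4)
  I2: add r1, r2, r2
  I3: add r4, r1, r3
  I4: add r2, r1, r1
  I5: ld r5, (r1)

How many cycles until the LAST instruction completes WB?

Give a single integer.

Answer: 12

Derivation:
I0 mul r3 <- r5,r3: IF@1 ID@2 stall=0 (-) EX@3 MEM@4 WB@5
I1 ld r1 <- r4: IF@2 ID@3 stall=0 (-) EX@4 MEM@5 WB@6
I2 add r1 <- r2,r2: IF@3 ID@4 stall=0 (-) EX@5 MEM@6 WB@7
I3 add r4 <- r1,r3: IF@4 ID@5 stall=2 (RAW on I2.r1 (WB@7)) EX@8 MEM@9 WB@10
I4 add r2 <- r1,r1: IF@5 ID@8 stall=0 (-) EX@9 MEM@10 WB@11
I5 ld r5 <- r1: IF@8 ID@9 stall=0 (-) EX@10 MEM@11 WB@12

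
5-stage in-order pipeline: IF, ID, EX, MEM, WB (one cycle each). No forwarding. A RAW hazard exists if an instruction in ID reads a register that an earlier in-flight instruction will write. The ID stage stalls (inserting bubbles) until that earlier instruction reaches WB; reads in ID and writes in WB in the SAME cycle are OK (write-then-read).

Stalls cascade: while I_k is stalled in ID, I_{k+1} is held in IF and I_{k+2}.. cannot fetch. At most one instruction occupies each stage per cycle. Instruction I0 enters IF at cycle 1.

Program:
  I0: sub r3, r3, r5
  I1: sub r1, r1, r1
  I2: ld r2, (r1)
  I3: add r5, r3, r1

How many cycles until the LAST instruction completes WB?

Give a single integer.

I0 sub r3 <- r3,r5: IF@1 ID@2 stall=0 (-) EX@3 MEM@4 WB@5
I1 sub r1 <- r1,r1: IF@2 ID@3 stall=0 (-) EX@4 MEM@5 WB@6
I2 ld r2 <- r1: IF@3 ID@4 stall=2 (RAW on I1.r1 (WB@6)) EX@7 MEM@8 WB@9
I3 add r5 <- r3,r1: IF@4 ID@7 stall=0 (-) EX@8 MEM@9 WB@10

Answer: 10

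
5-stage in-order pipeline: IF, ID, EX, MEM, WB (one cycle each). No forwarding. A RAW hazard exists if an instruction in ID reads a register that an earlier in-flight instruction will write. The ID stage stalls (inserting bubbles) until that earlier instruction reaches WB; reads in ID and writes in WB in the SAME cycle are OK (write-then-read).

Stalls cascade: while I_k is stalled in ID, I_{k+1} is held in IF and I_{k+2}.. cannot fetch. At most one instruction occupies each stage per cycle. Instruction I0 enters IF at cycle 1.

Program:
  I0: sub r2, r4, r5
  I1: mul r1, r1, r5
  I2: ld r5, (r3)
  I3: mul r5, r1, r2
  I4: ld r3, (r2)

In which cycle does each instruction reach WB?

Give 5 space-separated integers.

Answer: 5 6 7 9 10

Derivation:
I0 sub r2 <- r4,r5: IF@1 ID@2 stall=0 (-) EX@3 MEM@4 WB@5
I1 mul r1 <- r1,r5: IF@2 ID@3 stall=0 (-) EX@4 MEM@5 WB@6
I2 ld r5 <- r3: IF@3 ID@4 stall=0 (-) EX@5 MEM@6 WB@7
I3 mul r5 <- r1,r2: IF@4 ID@5 stall=1 (RAW on I1.r1 (WB@6)) EX@7 MEM@8 WB@9
I4 ld r3 <- r2: IF@5 ID@7 stall=0 (-) EX@8 MEM@9 WB@10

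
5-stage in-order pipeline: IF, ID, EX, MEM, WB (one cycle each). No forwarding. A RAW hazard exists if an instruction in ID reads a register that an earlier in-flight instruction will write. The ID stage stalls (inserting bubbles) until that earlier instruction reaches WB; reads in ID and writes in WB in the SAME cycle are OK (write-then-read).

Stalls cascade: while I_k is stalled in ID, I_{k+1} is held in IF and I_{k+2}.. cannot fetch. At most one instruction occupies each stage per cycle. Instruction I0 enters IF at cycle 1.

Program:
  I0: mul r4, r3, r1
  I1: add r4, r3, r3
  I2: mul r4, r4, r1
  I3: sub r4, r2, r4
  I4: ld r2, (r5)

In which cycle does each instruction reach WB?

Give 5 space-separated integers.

Answer: 5 6 9 12 13

Derivation:
I0 mul r4 <- r3,r1: IF@1 ID@2 stall=0 (-) EX@3 MEM@4 WB@5
I1 add r4 <- r3,r3: IF@2 ID@3 stall=0 (-) EX@4 MEM@5 WB@6
I2 mul r4 <- r4,r1: IF@3 ID@4 stall=2 (RAW on I1.r4 (WB@6)) EX@7 MEM@8 WB@9
I3 sub r4 <- r2,r4: IF@4 ID@7 stall=2 (RAW on I2.r4 (WB@9)) EX@10 MEM@11 WB@12
I4 ld r2 <- r5: IF@7 ID@10 stall=0 (-) EX@11 MEM@12 WB@13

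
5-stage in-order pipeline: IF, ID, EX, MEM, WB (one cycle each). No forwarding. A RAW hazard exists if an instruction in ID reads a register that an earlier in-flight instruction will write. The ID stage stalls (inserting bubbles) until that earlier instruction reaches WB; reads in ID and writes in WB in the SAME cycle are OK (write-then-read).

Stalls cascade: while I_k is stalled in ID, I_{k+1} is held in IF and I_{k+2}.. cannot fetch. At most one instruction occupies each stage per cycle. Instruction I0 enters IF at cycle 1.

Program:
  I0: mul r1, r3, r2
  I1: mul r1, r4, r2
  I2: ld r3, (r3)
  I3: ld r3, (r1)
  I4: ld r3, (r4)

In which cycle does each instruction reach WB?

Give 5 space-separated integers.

I0 mul r1 <- r3,r2: IF@1 ID@2 stall=0 (-) EX@3 MEM@4 WB@5
I1 mul r1 <- r4,r2: IF@2 ID@3 stall=0 (-) EX@4 MEM@5 WB@6
I2 ld r3 <- r3: IF@3 ID@4 stall=0 (-) EX@5 MEM@6 WB@7
I3 ld r3 <- r1: IF@4 ID@5 stall=1 (RAW on I1.r1 (WB@6)) EX@7 MEM@8 WB@9
I4 ld r3 <- r4: IF@5 ID@7 stall=0 (-) EX@8 MEM@9 WB@10

Answer: 5 6 7 9 10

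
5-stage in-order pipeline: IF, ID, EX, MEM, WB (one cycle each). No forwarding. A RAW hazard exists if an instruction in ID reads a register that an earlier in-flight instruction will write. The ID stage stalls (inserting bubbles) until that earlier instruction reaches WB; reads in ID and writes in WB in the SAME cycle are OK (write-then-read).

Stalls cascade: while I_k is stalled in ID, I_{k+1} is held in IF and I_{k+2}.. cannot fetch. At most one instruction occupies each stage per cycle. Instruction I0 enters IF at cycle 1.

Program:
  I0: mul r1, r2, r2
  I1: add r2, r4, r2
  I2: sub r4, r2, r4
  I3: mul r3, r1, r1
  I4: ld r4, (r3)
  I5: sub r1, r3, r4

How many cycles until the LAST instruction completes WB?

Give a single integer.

Answer: 16

Derivation:
I0 mul r1 <- r2,r2: IF@1 ID@2 stall=0 (-) EX@3 MEM@4 WB@5
I1 add r2 <- r4,r2: IF@2 ID@3 stall=0 (-) EX@4 MEM@5 WB@6
I2 sub r4 <- r2,r4: IF@3 ID@4 stall=2 (RAW on I1.r2 (WB@6)) EX@7 MEM@8 WB@9
I3 mul r3 <- r1,r1: IF@4 ID@7 stall=0 (-) EX@8 MEM@9 WB@10
I4 ld r4 <- r3: IF@7 ID@8 stall=2 (RAW on I3.r3 (WB@10)) EX@11 MEM@12 WB@13
I5 sub r1 <- r3,r4: IF@8 ID@11 stall=2 (RAW on I4.r4 (WB@13)) EX@14 MEM@15 WB@16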